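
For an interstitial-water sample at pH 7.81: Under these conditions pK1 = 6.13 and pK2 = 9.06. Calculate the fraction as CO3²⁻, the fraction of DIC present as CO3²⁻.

α₂ = 0.0522

α₂ = 1 / (1 + [H⁺]/K2 + [H⁺]²/(K1K2)) = 1 / (1 + 10^+1.25 + 10^-0.43)
   = 1 / (1 + 17.783 + 0.37154) = 1/19.154 = 0.05221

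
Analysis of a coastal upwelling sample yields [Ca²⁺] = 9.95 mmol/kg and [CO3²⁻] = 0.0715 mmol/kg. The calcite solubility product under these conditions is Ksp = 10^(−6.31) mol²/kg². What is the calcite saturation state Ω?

Ksp = 10^(−6.31) = 4.898×10^-7
Ω = [Ca²⁺][CO3²⁻]/Ksp = (9.95×10^-3)(0.0715×10^-3) / 4.898×10^-7 = 1.45

Ω = 1.45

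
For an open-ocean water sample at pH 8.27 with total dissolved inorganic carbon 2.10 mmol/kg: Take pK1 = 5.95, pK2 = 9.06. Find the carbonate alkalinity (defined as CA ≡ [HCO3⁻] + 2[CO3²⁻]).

CA = [HCO3⁻] + 2[CO3²⁻] = (α₁ + 2α₂)·DIC
At pH 8.27: [H⁺]/K1 = 10^-2.32 = 0.0047863, K2/[H⁺] = 10^-0.79 = 0.16218
α₁ = 1/(1 + 0.0047863 + 0.16218) = 1/1.1670 = 0.8569; α₂ = α₁·K2/[H⁺] = 0.1390
α₁ + 2α₂ = 1.1349
CA = 1.1349 × 2.10 = 2.38 mmol/kg

CA = 2.38 mmol/kg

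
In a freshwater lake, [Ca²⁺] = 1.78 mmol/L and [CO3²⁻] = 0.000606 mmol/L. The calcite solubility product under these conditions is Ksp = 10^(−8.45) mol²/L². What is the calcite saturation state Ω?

Ω = 0.304

Ksp = 10^(−8.45) = 3.548×10^-9
Ω = [Ca²⁺][CO3²⁻]/Ksp = (1.78×10^-3)(0.000606×10^-3) / 3.548×10^-9 = 0.304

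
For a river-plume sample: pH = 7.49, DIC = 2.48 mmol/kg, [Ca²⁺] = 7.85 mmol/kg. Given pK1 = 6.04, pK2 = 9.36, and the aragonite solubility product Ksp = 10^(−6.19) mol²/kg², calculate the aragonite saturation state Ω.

Ω = 0.388

α₂ = 1 / (1 + [H⁺]/K2 + [H⁺]²/(K1K2)) = 1 / (1 + 10^+1.87 + 10^+0.42)
   = 1 / (1 + 74.131 + 2.6303) = 1/77.761 = 0.01286
[CO3²⁻] = α₂ × DIC = 0.01286 × 2.48 = 0.03189 mmol/kg
Ksp = 10^(−6.19) = 6.457×10^-7
Ω = [Ca²⁺][CO3²⁻]/Ksp = (7.85×10^-3)(3.189×10^-5) / 6.457×10^-7 = 0.388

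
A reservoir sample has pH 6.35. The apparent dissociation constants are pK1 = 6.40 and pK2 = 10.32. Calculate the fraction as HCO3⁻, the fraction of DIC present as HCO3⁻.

α₁ = 1 / (1 + [H⁺]/K1 + K2/[H⁺]) = 1 / (1 + 10^+0.05 + 10^-3.97)
   = 1 / (1 + 1.1220 + 0.00010715) = 1/2.1221 = 0.4712

α₁ = 0.471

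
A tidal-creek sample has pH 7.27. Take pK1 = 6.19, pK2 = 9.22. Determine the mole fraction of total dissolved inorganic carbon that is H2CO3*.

α₀ = 1 / (1 + K1/[H⁺] + K1K2/[H⁺]²) = 1 / (1 + 10^+1.08 + 10^-0.87)
   = 1 / (1 + 12.023 + 0.13490) = 1/13.158 = 0.07600

α₀ = 0.0760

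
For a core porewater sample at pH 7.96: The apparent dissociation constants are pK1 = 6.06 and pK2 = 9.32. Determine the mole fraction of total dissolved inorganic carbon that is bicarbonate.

α₁ = 0.947

α₁ = 1 / (1 + [H⁺]/K1 + K2/[H⁺]) = 1 / (1 + 10^-1.90 + 10^-1.36)
   = 1 / (1 + 0.012589 + 0.043652) = 1/1.0562 = 0.9468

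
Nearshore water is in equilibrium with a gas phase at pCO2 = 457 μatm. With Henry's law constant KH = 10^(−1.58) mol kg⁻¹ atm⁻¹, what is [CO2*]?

[CO2*] = 12.0 μmol/kg

KH = 10^(−1.58) = 2.630×10^-2 mol kg⁻¹ atm⁻¹
[CO2*] = KH · pCO2 = 2.630×10^-2 × 457×10^-6 atm = 1.20×10^-5 mol/kg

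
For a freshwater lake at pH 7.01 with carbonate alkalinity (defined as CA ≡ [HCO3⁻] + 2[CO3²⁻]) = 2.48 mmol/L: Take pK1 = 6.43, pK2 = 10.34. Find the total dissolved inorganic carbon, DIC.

DIC = 3.13 mmol/L

CA = [HCO3⁻] + 2[CO3²⁻] = (α₁ + 2α₂)·DIC
At pH 7.01: [H⁺]/K1 = 10^-0.58 = 0.26303, K2/[H⁺] = 10^-3.33 = 0.00046774
α₁ = 1/(1 + 0.26303 + 0.00046774) = 1/1.2635 = 0.7915; α₂ = α₁·K2/[H⁺] = 0.0003702
α₁ + 2α₂ = 0.7922
DIC = CA / (α₁ + 2α₂) = 2.48 / 0.7922 = 3.13 mmol/L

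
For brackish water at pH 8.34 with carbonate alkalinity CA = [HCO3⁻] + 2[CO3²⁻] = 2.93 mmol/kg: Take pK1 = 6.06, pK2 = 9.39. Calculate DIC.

DIC = 2.72 mmol/kg

CA = [HCO3⁻] + 2[CO3²⁻] = (α₁ + 2α₂)·DIC
At pH 8.34: [H⁺]/K1 = 10^-2.28 = 0.0052481, K2/[H⁺] = 10^-1.05 = 0.089125
α₁ = 1/(1 + 0.0052481 + 0.089125) = 1/1.0944 = 0.9138; α₂ = α₁·K2/[H⁺] = 0.08144
α₁ + 2α₂ = 1.0766
DIC = CA / (α₁ + 2α₂) = 2.93 / 1.0766 = 2.72 mmol/kg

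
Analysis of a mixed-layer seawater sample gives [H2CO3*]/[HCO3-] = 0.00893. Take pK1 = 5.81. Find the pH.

From K1 = [H⁺][HCO3-]/[H2CO3*]:  pH = pK1 − log₁₀([H2CO3*]/[HCO3-])
log₁₀(0.00893) = -2.049
pH = 5.81 − (-2.049) = 7.86

pH = 7.86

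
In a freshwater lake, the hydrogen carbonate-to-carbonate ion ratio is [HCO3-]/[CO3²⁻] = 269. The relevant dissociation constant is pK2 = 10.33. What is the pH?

From K2 = [H⁺][CO3²⁻]/[HCO3-]:  pH = pK2 − log₁₀([HCO3-]/[CO3²⁻])
log₁₀(269) = +2.430
pH = 10.33 − (+2.430) = 7.90

pH = 7.90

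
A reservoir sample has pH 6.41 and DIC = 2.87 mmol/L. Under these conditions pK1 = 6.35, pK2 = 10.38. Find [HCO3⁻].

α₁ = 1 / (1 + [H⁺]/K1 + K2/[H⁺]) = 1 / (1 + 10^-0.06 + 10^-3.97)
   = 1 / (1 + 0.87096 + 0.00010715) = 1/1.8711 = 0.5345
[HCO3⁻] = α₁ × DIC = 0.5345 × 2.87 = 1.53 mmol/L

[HCO3⁻] = 1.53 mmol/L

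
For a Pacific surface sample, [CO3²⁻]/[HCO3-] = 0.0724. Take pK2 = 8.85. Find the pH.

pH = 7.71

From K2 = [H⁺][CO3²⁻]/[HCO3-]:  pH = pK2 + log₁₀([CO3²⁻]/[HCO3-])
log₁₀(0.0724) = -1.140
pH = 8.85 + (-1.140) = 7.71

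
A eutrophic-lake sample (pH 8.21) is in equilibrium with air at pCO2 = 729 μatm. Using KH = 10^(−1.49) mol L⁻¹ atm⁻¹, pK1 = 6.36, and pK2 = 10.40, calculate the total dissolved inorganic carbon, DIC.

DIC = 1.70 mmol/L

[CO2*] = KH · pCO2 = 10^(−1.49) × 729×10^-6 = 2.359×10^-5 mol/L
α₀ = 1/(1 + K1/[H⁺] + K1K2/[H⁺]²) = 1/(1 + 10^+1.85 + 10^-0.34) = 0.01384
DIC = [CO2*]/α₀ = 2.359×10^-5 / 0.01384 = 1.70 mmol/L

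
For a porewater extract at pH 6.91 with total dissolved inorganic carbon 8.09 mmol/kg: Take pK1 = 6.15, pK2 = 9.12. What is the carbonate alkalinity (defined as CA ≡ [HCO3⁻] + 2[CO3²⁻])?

CA = [HCO3⁻] + 2[CO3²⁻] = (α₁ + 2α₂)·DIC
At pH 6.91: [H⁺]/K1 = 10^-0.76 = 0.17378, K2/[H⁺] = 10^-2.21 = 0.0061660
α₁ = 1/(1 + 0.17378 + 0.0061660) = 1/1.1799 = 0.8475; α₂ = α₁·K2/[H⁺] = 0.005226
α₁ + 2α₂ = 0.8579
CA = 0.8579 × 8.09 = 6.94 mmol/kg

CA = 6.94 mmol/kg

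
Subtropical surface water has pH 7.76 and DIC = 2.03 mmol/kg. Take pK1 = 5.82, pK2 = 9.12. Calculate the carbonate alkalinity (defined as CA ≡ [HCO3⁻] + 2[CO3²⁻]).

CA = 2.09 mmol/kg

CA = [HCO3⁻] + 2[CO3²⁻] = (α₁ + 2α₂)·DIC
At pH 7.76: [H⁺]/K1 = 10^-1.94 = 0.011482, K2/[H⁺] = 10^-1.36 = 0.043652
α₁ = 1/(1 + 0.011482 + 0.043652) = 1/1.0551 = 0.9477; α₂ = α₁·K2/[H⁺] = 0.04137
α₁ + 2α₂ = 1.0305
CA = 1.0305 × 2.03 = 2.09 mmol/kg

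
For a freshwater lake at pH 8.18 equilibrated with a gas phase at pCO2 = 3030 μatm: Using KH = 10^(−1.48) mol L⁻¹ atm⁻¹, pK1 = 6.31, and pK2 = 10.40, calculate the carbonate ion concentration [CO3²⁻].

[CO2*] = KH · pCO2 = 10^(−1.48) × 3030×10^-6 = 1.003×10^-4 mol/L
α₀ = 1/(1 + K1/[H⁺] + K1K2/[H⁺]²) = 1/(1 + 10^+1.87 + 10^-0.35) = 0.01323
DIC = [CO2*]/α₀ = 1.003×10^-4 / 0.01323 = 7.583 mmol/L
[CO3²⁻] = α₂·DIC; α₂ = 0.005910, so [CO3²⁻] = 0.005910 × 7.583 = 0.0448 mmol/L

[CO3²⁻] = 0.0448 mmol/L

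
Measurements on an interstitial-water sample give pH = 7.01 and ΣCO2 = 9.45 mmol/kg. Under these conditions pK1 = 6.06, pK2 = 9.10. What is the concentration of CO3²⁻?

[CO3²⁻] = 0.0686 mmol/kg

α₂ = 1 / (1 + [H⁺]/K2 + [H⁺]²/(K1K2)) = 1 / (1 + 10^+2.09 + 10^+1.14)
   = 1 / (1 + 123.03 + 13.804) = 1/137.83 = 0.007255
[CO3²⁻] = α₂ × DIC = 0.007255 × 9.45 = 0.0686 mmol/kg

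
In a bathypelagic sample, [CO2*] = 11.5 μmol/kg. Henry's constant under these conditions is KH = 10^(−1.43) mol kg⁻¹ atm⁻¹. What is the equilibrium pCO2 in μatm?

KH = 10^(−1.43) = 3.715×10^-2 mol kg⁻¹ atm⁻¹
pCO2 = [CO2*]/KH = 11.5×10^-6 / 3.715×10^-2 = 3.10×10^-4 atm = 310 μatm

pCO2 = 310 μatm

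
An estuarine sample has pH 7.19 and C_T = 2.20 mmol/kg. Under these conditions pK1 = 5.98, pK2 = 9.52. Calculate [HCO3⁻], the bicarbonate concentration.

[HCO3⁻] = 2.06 mmol/kg

α₁ = 1 / (1 + [H⁺]/K1 + K2/[H⁺]) = 1 / (1 + 10^-1.21 + 10^-2.33)
   = 1 / (1 + 0.061660 + 0.0046774) = 1/1.0663 = 0.9378
[HCO3⁻] = α₁ × DIC = 0.9378 × 2.20 = 2.06 mmol/kg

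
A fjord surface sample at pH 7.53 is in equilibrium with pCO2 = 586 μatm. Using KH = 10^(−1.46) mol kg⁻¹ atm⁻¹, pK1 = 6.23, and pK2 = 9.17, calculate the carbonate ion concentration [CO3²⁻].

[CO3²⁻] = 9.29 μmol/kg

[CO2*] = KH · pCO2 = 10^(−1.46) × 586×10^-6 = 2.032×10^-5 mol/kg
α₀ = 1/(1 + K1/[H⁺] + K1K2/[H⁺]²) = 1/(1 + 10^+1.30 + 10^-0.34) = 0.04671
DIC = [CO2*]/α₀ = 2.032×10^-5 / 0.04671 = 0.4350 mmol/kg
[CO3²⁻] = α₂·DIC; α₂ = 0.02135, so [CO3²⁻] = 0.02135 × 0.4350 = 0.00929 mmol/kg = 9.29 μmol/kg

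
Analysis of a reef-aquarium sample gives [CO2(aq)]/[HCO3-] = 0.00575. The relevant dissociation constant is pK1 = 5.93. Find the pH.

pH = 8.17

From K1 = [H⁺][HCO3-]/[CO2(aq)]:  pH = pK1 − log₁₀([CO2(aq)]/[HCO3-])
log₁₀(0.00575) = -2.240
pH = 5.93 − (-2.240) = 8.17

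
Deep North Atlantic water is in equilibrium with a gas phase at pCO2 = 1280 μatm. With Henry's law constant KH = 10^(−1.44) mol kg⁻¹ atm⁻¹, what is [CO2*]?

[CO2*] = 46.5 μmol/kg

KH = 10^(−1.44) = 3.631×10^-2 mol kg⁻¹ atm⁻¹
[CO2*] = KH · pCO2 = 3.631×10^-2 × 1280×10^-6 atm = 4.65×10^-5 mol/kg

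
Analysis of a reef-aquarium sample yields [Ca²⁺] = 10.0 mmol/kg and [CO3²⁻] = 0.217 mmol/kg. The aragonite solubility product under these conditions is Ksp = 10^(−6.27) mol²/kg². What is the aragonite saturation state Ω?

Ω = 4.04

Ksp = 10^(−6.27) = 5.370×10^-7
Ω = [Ca²⁺][CO3²⁻]/Ksp = (10.0×10^-3)(0.217×10^-3) / 5.370×10^-7 = 4.04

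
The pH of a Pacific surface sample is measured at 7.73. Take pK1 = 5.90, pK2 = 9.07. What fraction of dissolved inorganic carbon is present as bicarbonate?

α₁ = 1 / (1 + [H⁺]/K1 + K2/[H⁺]) = 1 / (1 + 10^-1.83 + 10^-1.34)
   = 1 / (1 + 0.014791 + 0.045709) = 1/1.0605 = 0.9430

α₁ = 0.943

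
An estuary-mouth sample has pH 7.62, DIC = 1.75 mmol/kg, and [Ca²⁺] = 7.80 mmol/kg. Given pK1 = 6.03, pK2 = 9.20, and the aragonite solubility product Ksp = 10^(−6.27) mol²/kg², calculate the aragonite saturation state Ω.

Ω = 0.635

α₂ = 1 / (1 + [H⁺]/K2 + [H⁺]²/(K1K2)) = 1 / (1 + 10^+1.58 + 10^-0.01)
   = 1 / (1 + 38.019 + 0.97724) = 1/39.996 = 0.02500
[CO3²⁻] = α₂ × DIC = 0.02500 × 1.75 = 0.04375 mmol/kg
Ksp = 10^(−6.27) = 5.370×10^-7
Ω = [Ca²⁺][CO3²⁻]/Ksp = (7.80×10^-3)(4.375×10^-5) / 5.370×10^-7 = 0.635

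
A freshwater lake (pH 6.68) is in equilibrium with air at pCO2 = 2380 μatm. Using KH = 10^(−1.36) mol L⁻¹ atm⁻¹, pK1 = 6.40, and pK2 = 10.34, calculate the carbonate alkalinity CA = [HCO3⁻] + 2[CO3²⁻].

[CO2*] = KH · pCO2 = 10^(−1.36) × 2380×10^-6 = 1.039×10^-4 mol/L
α₀ = 1/(1 + K1/[H⁺] + K1K2/[H⁺]²) = 1/(1 + 10^+0.28 + 10^-3.38) = 0.3441
DIC = [CO2*]/α₀ = 1.039×10^-4 / 0.3441 = 0.3019 mmol/L
CA = (α₁ + 2α₂)·DIC = (0.6557 + 2×0.0001435) × 0.3019 = 0.198 mmol/L

CA = 0.198 mmol/L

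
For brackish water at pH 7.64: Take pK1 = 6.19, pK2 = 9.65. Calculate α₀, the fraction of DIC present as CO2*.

α₀ = 0.0339

α₀ = 1 / (1 + K1/[H⁺] + K1K2/[H⁺]²) = 1 / (1 + 10^+1.45 + 10^-0.56)
   = 1 / (1 + 28.184 + 0.27542) = 1/29.459 = 0.03395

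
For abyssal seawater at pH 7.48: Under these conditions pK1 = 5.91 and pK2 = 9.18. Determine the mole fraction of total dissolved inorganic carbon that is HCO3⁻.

α₁ = 0.955

α₁ = 1 / (1 + [H⁺]/K1 + K2/[H⁺]) = 1 / (1 + 10^-1.57 + 10^-1.70)
   = 1 / (1 + 0.026915 + 0.019953) = 1/1.0469 = 0.9552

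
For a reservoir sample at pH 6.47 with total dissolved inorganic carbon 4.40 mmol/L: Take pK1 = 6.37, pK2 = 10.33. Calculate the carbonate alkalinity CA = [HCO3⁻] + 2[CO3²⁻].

CA = 2.45 mmol/L

CA = [HCO3⁻] + 2[CO3²⁻] = (α₁ + 2α₂)·DIC
At pH 6.47: [H⁺]/K1 = 10^-0.10 = 0.79433, K2/[H⁺] = 10^-3.86 = 0.00013804
α₁ = 1/(1 + 0.79433 + 0.00013804) = 1/1.7945 = 0.5573; α₂ = α₁·K2/[H⁺] = 7.692×10^-5
α₁ + 2α₂ = 0.5574
CA = 0.5574 × 4.40 = 2.45 mmol/L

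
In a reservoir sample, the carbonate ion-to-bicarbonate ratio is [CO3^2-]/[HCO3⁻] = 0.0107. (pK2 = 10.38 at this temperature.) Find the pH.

pH = 8.41

From K2 = [H⁺][CO3^2-]/[HCO3⁻]:  pH = pK2 + log₁₀([CO3^2-]/[HCO3⁻])
log₁₀(0.0107) = -1.971
pH = 10.38 + (-1.971) = 8.41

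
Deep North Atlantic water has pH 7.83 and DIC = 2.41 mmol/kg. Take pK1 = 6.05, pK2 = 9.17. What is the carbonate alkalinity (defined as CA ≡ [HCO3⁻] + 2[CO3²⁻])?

CA = [HCO3⁻] + 2[CO3²⁻] = (α₁ + 2α₂)·DIC
At pH 7.83: [H⁺]/K1 = 10^-1.78 = 0.016596, K2/[H⁺] = 10^-1.34 = 0.045709
α₁ = 1/(1 + 0.016596 + 0.045709) = 1/1.0623 = 0.9413; α₂ = α₁·K2/[H⁺] = 0.04303
α₁ + 2α₂ = 1.0274
CA = 1.0274 × 2.41 = 2.48 mmol/kg

CA = 2.48 mmol/kg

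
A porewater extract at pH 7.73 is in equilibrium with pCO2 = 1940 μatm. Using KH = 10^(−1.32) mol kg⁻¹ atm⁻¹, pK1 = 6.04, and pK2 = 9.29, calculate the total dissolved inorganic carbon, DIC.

[CO2*] = KH · pCO2 = 10^(−1.32) × 1940×10^-6 = 9.285×10^-5 mol/kg
α₀ = 1/(1 + K1/[H⁺] + K1K2/[H⁺]²) = 1/(1 + 10^+1.69 + 10^+0.13) = 0.01948
DIC = [CO2*]/α₀ = 9.285×10^-5 / 0.01948 = 4.77 mmol/kg

DIC = 4.77 mmol/kg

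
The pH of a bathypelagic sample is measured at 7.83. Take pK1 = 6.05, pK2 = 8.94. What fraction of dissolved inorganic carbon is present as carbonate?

α₂ = 0.0709

α₂ = 1 / (1 + [H⁺]/K2 + [H⁺]²/(K1K2)) = 1 / (1 + 10^+1.11 + 10^-0.67)
   = 1 / (1 + 12.882 + 0.21380) = 1/14.096 = 0.07094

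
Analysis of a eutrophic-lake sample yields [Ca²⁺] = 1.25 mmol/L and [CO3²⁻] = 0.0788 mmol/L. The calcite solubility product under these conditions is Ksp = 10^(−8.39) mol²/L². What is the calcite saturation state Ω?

Ω = 24.2

Ksp = 10^(−8.39) = 4.074×10^-9
Ω = [Ca²⁺][CO3²⁻]/Ksp = (1.25×10^-3)(0.0788×10^-3) / 4.074×10^-9 = 24.2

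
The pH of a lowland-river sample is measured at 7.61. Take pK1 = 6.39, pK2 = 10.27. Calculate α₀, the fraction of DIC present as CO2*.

α₀ = 0.0567

α₀ = 1 / (1 + K1/[H⁺] + K1K2/[H⁺]²) = 1 / (1 + 10^+1.22 + 10^-1.44)
   = 1 / (1 + 16.596 + 0.036308) = 1/17.632 = 0.05671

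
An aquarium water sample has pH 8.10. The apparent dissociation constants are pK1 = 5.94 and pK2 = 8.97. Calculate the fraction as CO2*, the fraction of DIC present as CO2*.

α₀ = 1 / (1 + K1/[H⁺] + K1K2/[H⁺]²) = 1 / (1 + 10^+2.16 + 10^+1.29)
   = 1 / (1 + 144.54 + 19.498) = 1/165.04 = 0.006059

α₀ = 0.00606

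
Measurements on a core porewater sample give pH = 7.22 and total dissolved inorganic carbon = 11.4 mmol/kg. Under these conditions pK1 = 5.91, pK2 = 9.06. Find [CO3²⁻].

α₂ = 1 / (1 + [H⁺]/K2 + [H⁺]²/(K1K2)) = 1 / (1 + 10^+1.84 + 10^+0.53)
   = 1 / (1 + 69.183 + 3.3884) = 1/73.572 = 0.01359
[CO3²⁻] = α₂ × DIC = 0.01359 × 11.4 = 0.155 mmol/kg

[CO3²⁻] = 0.155 mmol/kg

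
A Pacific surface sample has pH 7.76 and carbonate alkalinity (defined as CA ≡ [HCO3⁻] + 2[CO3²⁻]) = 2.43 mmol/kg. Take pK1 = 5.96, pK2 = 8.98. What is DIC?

CA = [HCO3⁻] + 2[CO3²⁻] = (α₁ + 2α₂)·DIC
At pH 7.76: [H⁺]/K1 = 10^-1.80 = 0.015849, K2/[H⁺] = 10^-1.22 = 0.060256
α₁ = 1/(1 + 0.015849 + 0.060256) = 1/1.0761 = 0.9293; α₂ = α₁·K2/[H⁺] = 0.05599
α₁ + 2α₂ = 1.0413
DIC = CA / (α₁ + 2α₂) = 2.43 / 1.0413 = 2.33 mmol/kg

DIC = 2.33 mmol/kg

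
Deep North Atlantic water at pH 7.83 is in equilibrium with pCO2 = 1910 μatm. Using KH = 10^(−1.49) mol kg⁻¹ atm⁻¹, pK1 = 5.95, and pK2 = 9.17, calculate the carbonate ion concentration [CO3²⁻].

[CO2*] = KH · pCO2 = 10^(−1.49) × 1910×10^-6 = 6.181×10^-5 mol/kg
α₀ = 1/(1 + K1/[H⁺] + K1K2/[H⁺]²) = 1/(1 + 10^+1.88 + 10^+0.54) = 0.01245
DIC = [CO2*]/α₀ = 6.181×10^-5 / 0.01245 = 4.965 mmol/kg
[CO3²⁻] = α₂·DIC; α₂ = 0.04317, so [CO3²⁻] = 0.04317 × 4.965 = 0.214 mmol/kg

[CO3²⁻] = 0.214 mmol/kg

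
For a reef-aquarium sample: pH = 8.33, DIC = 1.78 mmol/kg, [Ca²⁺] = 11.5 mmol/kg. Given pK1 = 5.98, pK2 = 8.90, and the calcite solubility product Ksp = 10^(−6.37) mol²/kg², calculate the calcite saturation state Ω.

Ω = 10.1

α₂ = 1 / (1 + [H⁺]/K2 + [H⁺]²/(K1K2)) = 1 / (1 + 10^+0.57 + 10^-1.78)
   = 1 / (1 + 3.7154 + 0.016596) = 1/4.7319 = 0.2113
[CO3²⁻] = α₂ × DIC = 0.2113 × 1.78 = 0.3762 mmol/kg
Ksp = 10^(−6.37) = 4.266×10^-7
Ω = [Ca²⁺][CO3²⁻]/Ksp = (11.5×10^-3)(3.762×10^-4) / 4.266×10^-7 = 10.1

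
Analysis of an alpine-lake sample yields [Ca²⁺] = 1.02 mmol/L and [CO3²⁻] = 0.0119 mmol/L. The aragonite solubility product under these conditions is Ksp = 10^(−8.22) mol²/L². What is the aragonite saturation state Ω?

Ksp = 10^(−8.22) = 6.026×10^-9
Ω = [Ca²⁺][CO3²⁻]/Ksp = (1.02×10^-3)(0.0119×10^-3) / 6.026×10^-9 = 2.01

Ω = 2.01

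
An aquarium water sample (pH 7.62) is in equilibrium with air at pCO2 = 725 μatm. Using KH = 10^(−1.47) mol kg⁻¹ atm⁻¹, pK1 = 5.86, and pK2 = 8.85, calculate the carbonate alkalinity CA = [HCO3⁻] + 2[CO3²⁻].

[CO2*] = KH · pCO2 = 10^(−1.47) × 725×10^-6 = 2.457×10^-5 mol/kg
α₀ = 1/(1 + K1/[H⁺] + K1K2/[H⁺]²) = 1/(1 + 10^+1.76 + 10^+0.53) = 0.01615
DIC = [CO2*]/α₀ = 2.457×10^-5 / 0.01615 = 1.521 mmol/kg
CA = (α₁ + 2α₂)·DIC = (0.9291 + 2×0.05471) × 1.521 = 1.58 mmol/kg

CA = 1.58 mmol/kg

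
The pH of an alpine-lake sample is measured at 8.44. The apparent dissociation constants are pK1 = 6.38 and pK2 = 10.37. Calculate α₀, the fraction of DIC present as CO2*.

α₀ = 1 / (1 + K1/[H⁺] + K1K2/[H⁺]²) = 1 / (1 + 10^+2.06 + 10^+0.13)
   = 1 / (1 + 114.82 + 1.3490) = 1/117.16 = 0.008535

α₀ = 0.00854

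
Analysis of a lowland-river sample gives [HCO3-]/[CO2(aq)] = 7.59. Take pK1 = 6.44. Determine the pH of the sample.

From K1 = [H⁺][HCO3-]/[CO2(aq)]:  pH = pK1 + log₁₀([HCO3-]/[CO2(aq)])
log₁₀(7.59) = +0.880
pH = 6.44 + (+0.880) = 7.32

pH = 7.32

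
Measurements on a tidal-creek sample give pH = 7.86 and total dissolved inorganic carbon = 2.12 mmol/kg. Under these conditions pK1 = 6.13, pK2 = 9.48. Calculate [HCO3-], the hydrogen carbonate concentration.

α₁ = 1 / (1 + [H⁺]/K1 + K2/[H⁺]) = 1 / (1 + 10^-1.73 + 10^-1.62)
   = 1 / (1 + 0.018621 + 0.023988) = 1/1.0426 = 0.9591
[HCO3⁻] = α₁ × DIC = 0.9591 × 2.12 = 2.03 mmol/kg

[HCO3⁻] = 2.03 mmol/kg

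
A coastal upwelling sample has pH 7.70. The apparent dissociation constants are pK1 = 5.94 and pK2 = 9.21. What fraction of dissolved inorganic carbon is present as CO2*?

α₀ = 1 / (1 + K1/[H⁺] + K1K2/[H⁺]²) = 1 / (1 + 10^+1.76 + 10^+0.25)
   = 1 / (1 + 57.544 + 1.7783) = 1/60.322 = 0.01658

α₀ = 0.0166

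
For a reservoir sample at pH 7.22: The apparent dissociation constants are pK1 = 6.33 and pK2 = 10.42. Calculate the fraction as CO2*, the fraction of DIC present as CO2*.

α₀ = 1 / (1 + K1/[H⁺] + K1K2/[H⁺]²) = 1 / (1 + 10^+0.89 + 10^-2.31)
   = 1 / (1 + 7.7625 + 0.0048978) = 1/8.7674 = 0.1141

α₀ = 0.114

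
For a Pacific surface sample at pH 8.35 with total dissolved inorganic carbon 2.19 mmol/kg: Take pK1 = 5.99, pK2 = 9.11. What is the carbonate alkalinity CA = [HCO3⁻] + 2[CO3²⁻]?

CA = 2.50 mmol/kg

CA = [HCO3⁻] + 2[CO3²⁻] = (α₁ + 2α₂)·DIC
At pH 8.35: [H⁺]/K1 = 10^-2.36 = 0.0043652, K2/[H⁺] = 10^-0.76 = 0.17378
α₁ = 1/(1 + 0.0043652 + 0.17378) = 1/1.1781 = 0.8488; α₂ = α₁·K2/[H⁺] = 0.1475
α₁ + 2α₂ = 1.1438
CA = 1.1438 × 2.19 = 2.50 mmol/kg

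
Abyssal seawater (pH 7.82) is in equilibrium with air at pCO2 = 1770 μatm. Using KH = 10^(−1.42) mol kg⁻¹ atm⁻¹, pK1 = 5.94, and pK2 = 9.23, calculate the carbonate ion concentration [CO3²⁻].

[CO2*] = KH · pCO2 = 10^(−1.42) × 1770×10^-6 = 6.729×10^-5 mol/kg
α₀ = 1/(1 + K1/[H⁺] + K1K2/[H⁺]²) = 1/(1 + 10^+1.88 + 10^+0.47) = 0.01253
DIC = [CO2*]/α₀ = 6.729×10^-5 / 0.01253 = 5.371 mmol/kg
[CO3²⁻] = α₂·DIC; α₂ = 0.03698, so [CO3²⁻] = 0.03698 × 5.371 = 0.199 mmol/kg

[CO3²⁻] = 0.199 mmol/kg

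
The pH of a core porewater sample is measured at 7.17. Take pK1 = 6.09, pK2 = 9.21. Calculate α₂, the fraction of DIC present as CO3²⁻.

α₂ = 0.00835

α₂ = 1 / (1 + [H⁺]/K2 + [H⁺]²/(K1K2)) = 1 / (1 + 10^+2.04 + 10^+0.96)
   = 1 / (1 + 109.65 + 9.1201) = 1/119.77 = 0.008349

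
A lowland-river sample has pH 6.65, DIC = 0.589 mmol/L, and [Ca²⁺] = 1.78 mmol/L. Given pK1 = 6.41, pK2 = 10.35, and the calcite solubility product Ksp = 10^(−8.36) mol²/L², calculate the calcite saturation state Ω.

Ω = 0.0304

α₂ = 1 / (1 + [H⁺]/K2 + [H⁺]²/(K1K2)) = 1 / (1 + 10^+3.70 + 10^+3.46)
   = 1 / (1 + 5011.9 + 2884.0) = 1/7896.9 = 0.0001266
[CO3²⁻] = α₂ × DIC = 0.0001266 × 0.589 = 7.459×10^-5 mmol/L = 0.07459 μmol/L
Ksp = 10^(−8.36) = 4.365×10^-9
Ω = [Ca²⁺][CO3²⁻]/Ksp = (1.78×10^-3)(7.459×10^-8) / 4.365×10^-9 = 0.0304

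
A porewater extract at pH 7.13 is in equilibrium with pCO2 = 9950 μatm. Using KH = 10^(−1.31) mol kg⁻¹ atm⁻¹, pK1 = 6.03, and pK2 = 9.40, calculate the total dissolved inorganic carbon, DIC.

[CO2*] = KH · pCO2 = 10^(−1.31) × 9950×10^-6 = 4.873×10^-4 mol/kg
α₀ = 1/(1 + K1/[H⁺] + K1K2/[H⁺]²) = 1/(1 + 10^+1.10 + 10^-1.17) = 0.07322
DIC = [CO2*]/α₀ = 4.873×10^-4 / 0.07322 = 6.66 mmol/kg

DIC = 6.66 mmol/kg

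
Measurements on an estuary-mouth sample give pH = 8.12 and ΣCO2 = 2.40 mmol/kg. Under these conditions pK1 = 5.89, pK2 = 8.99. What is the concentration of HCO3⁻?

[HCO3⁻] = 2.10 mmol/kg

α₁ = 1 / (1 + [H⁺]/K1 + K2/[H⁺]) = 1 / (1 + 10^-2.23 + 10^-0.87)
   = 1 / (1 + 0.0058884 + 0.13490) = 1/1.1408 = 0.8766
[HCO3⁻] = α₁ × DIC = 0.8766 × 2.40 = 2.10 mmol/kg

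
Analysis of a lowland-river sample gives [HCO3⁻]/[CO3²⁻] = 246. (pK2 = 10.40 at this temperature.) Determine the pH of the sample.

From K2 = [H⁺][CO3²⁻]/[HCO3⁻]:  pH = pK2 − log₁₀([HCO3⁻]/[CO3²⁻])
log₁₀(246) = +2.391
pH = 10.40 − (+2.391) = 8.01

pH = 8.01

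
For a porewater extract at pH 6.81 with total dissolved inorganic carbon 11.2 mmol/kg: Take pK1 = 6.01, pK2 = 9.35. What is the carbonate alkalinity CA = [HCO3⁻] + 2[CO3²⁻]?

CA = 9.70 mmol/kg

CA = [HCO3⁻] + 2[CO3²⁻] = (α₁ + 2α₂)·DIC
At pH 6.81: [H⁺]/K1 = 10^-0.80 = 0.15849, K2/[H⁺] = 10^-2.54 = 0.0028840
α₁ = 1/(1 + 0.15849 + 0.0028840) = 1/1.1614 = 0.8610; α₂ = α₁·K2/[H⁺] = 0.002483
α₁ + 2α₂ = 0.8660
CA = 0.8660 × 11.2 = 9.70 mmol/kg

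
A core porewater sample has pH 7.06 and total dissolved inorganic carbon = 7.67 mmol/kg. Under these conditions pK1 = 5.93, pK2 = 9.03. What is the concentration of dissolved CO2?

α₀ = 1 / (1 + K1/[H⁺] + K1K2/[H⁺]²) = 1 / (1 + 10^+1.13 + 10^-0.84)
   = 1 / (1 + 13.490 + 0.14454) = 1/14.634 = 0.06833
[CO2*] = α₀ × DIC = 0.06833 × 7.67 = 0.524 mmol/kg

[CO2*] = 0.524 mmol/kg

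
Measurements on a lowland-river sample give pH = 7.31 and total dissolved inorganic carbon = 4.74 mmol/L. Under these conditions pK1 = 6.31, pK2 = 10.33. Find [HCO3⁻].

[HCO3⁻] = 4.31 mmol/L

α₁ = 1 / (1 + [H⁺]/K1 + K2/[H⁺]) = 1 / (1 + 10^-1.00 + 10^-3.02)
   = 1 / (1 + 0.10000 + 0.00095499) = 1/1.1010 = 0.9083
[HCO3⁻] = α₁ × DIC = 0.9083 × 4.74 = 4.31 mmol/L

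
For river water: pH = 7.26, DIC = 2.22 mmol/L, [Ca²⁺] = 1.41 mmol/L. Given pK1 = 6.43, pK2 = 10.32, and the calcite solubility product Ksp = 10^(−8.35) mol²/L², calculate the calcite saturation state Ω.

α₂ = 1 / (1 + [H⁺]/K2 + [H⁺]²/(K1K2)) = 1 / (1 + 10^+3.06 + 10^+2.23)
   = 1 / (1 + 1148.2 + 169.82) = 1/1319.0 = 0.0007582
[CO3²⁻] = α₂ × DIC = 0.0007582 × 2.22 = 0.001683 mmol/L = 1.683 μmol/L
Ksp = 10^(−8.35) = 4.467×10^-9
Ω = [Ca²⁺][CO3²⁻]/Ksp = (1.41×10^-3)(1.683×10^-6) / 4.467×10^-9 = 0.531

Ω = 0.531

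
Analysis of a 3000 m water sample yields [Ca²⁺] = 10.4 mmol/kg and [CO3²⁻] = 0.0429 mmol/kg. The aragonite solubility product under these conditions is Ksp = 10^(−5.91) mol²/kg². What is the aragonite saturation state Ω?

Ksp = 10^(−5.91) = 1.230×10^-6
Ω = [Ca²⁺][CO3²⁻]/Ksp = (10.4×10^-3)(0.0429×10^-3) / 1.230×10^-6 = 0.363

Ω = 0.363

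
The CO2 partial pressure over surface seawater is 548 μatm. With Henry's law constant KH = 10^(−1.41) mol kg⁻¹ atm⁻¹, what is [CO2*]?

[CO2*] = 21.3 μmol/kg

KH = 10^(−1.41) = 3.890×10^-2 mol kg⁻¹ atm⁻¹
[CO2*] = KH · pCO2 = 3.890×10^-2 × 548×10^-6 atm = 2.13×10^-5 mol/kg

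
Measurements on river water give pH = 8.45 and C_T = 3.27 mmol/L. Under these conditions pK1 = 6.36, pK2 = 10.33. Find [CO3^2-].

[CO3²⁻] = 0.0422 mmol/L

α₂ = 1 / (1 + [H⁺]/K2 + [H⁺]²/(K1K2)) = 1 / (1 + 10^+1.88 + 10^-0.21)
   = 1 / (1 + 75.858 + 0.61660) = 1/77.474 = 0.01291
[CO3²⁻] = α₂ × DIC = 0.01291 × 3.27 = 0.0422 mmol/L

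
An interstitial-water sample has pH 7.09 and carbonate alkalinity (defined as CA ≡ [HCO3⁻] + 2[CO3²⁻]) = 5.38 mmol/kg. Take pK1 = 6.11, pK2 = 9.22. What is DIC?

DIC = 5.90 mmol/kg

CA = [HCO3⁻] + 2[CO3²⁻] = (α₁ + 2α₂)·DIC
At pH 7.09: [H⁺]/K1 = 10^-0.98 = 0.10471, K2/[H⁺] = 10^-2.13 = 0.0074131
α₁ = 1/(1 + 0.10471 + 0.0074131) = 1/1.1121 = 0.8992; α₂ = α₁·K2/[H⁺] = 0.006666
α₁ + 2α₂ = 0.9125
DIC = CA / (α₁ + 2α₂) = 5.38 / 0.9125 = 5.90 mmol/kg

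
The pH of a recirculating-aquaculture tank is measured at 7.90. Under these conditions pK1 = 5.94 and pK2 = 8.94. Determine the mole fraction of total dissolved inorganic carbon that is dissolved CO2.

α₀ = 1 / (1 + K1/[H⁺] + K1K2/[H⁺]²) = 1 / (1 + 10^+1.96 + 10^+0.92)
   = 1 / (1 + 91.201 + 8.3176) = 1/100.52 = 0.009948

α₀ = 0.00995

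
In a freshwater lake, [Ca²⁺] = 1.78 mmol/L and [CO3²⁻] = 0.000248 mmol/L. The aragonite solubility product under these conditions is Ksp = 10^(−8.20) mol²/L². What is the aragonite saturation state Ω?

Ksp = 10^(−8.20) = 6.310×10^-9
Ω = [Ca²⁺][CO3²⁻]/Ksp = (1.78×10^-3)(0.000248×10^-3) / 6.310×10^-9 = 0.0700

Ω = 0.0700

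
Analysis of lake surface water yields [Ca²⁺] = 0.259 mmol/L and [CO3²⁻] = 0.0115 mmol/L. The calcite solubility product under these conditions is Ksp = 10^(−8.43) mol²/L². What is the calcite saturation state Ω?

Ω = 0.802

Ksp = 10^(−8.43) = 3.715×10^-9
Ω = [Ca²⁺][CO3²⁻]/Ksp = (0.259×10^-3)(0.0115×10^-3) / 3.715×10^-9 = 0.802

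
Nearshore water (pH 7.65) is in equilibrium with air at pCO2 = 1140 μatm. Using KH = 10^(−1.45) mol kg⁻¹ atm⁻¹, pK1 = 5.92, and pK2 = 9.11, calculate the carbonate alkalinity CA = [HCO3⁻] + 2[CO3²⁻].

CA = 2.32 mmol/kg

[CO2*] = KH · pCO2 = 10^(−1.45) × 1140×10^-6 = 4.045×10^-5 mol/kg
α₀ = 1/(1 + K1/[H⁺] + K1K2/[H⁺]²) = 1/(1 + 10^+1.73 + 10^+0.27) = 0.01768
DIC = [CO2*]/α₀ = 4.045×10^-5 / 0.01768 = 2.288 mmol/kg
CA = (α₁ + 2α₂)·DIC = (0.9494 + 2×0.03292) × 2.288 = 2.32 mmol/kg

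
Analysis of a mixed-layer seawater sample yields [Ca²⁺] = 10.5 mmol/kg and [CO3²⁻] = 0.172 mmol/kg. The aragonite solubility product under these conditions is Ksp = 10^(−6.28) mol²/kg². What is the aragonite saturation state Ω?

Ω = 3.44

Ksp = 10^(−6.28) = 5.248×10^-7
Ω = [Ca²⁺][CO3²⁻]/Ksp = (10.5×10^-3)(0.172×10^-3) / 5.248×10^-7 = 3.44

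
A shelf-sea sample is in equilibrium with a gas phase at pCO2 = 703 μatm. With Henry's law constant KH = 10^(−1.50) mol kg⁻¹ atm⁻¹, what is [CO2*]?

[CO2*] = 22.2 μmol/kg

KH = 10^(−1.50) = 3.162×10^-2 mol kg⁻¹ atm⁻¹
[CO2*] = KH · pCO2 = 3.162×10^-2 × 703×10^-6 atm = 2.22×10^-5 mol/kg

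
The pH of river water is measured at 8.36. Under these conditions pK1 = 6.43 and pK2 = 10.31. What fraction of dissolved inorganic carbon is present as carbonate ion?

α₂ = 1 / (1 + [H⁺]/K2 + [H⁺]²/(K1K2)) = 1 / (1 + 10^+1.95 + 10^+0.02)
   = 1 / (1 + 89.125 + 1.0471) = 1/91.172 = 0.01097

α₂ = 0.0110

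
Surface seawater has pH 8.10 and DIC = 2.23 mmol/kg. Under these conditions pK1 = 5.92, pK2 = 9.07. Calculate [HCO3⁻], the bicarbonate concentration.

[HCO3⁻] = 2.00 mmol/kg

α₁ = 1 / (1 + [H⁺]/K1 + K2/[H⁺]) = 1 / (1 + 10^-2.18 + 10^-0.97)
   = 1 / (1 + 0.0066069 + 0.10715) = 1/1.1138 = 0.8979
[HCO3⁻] = α₁ × DIC = 0.8979 × 2.23 = 2.00 mmol/kg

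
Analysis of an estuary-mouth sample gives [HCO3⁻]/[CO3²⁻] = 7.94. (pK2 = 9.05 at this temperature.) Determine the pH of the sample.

pH = 8.15

From K2 = [H⁺][CO3²⁻]/[HCO3⁻]:  pH = pK2 − log₁₀([HCO3⁻]/[CO3²⁻])
log₁₀(7.94) = +0.900
pH = 9.05 − (+0.900) = 8.15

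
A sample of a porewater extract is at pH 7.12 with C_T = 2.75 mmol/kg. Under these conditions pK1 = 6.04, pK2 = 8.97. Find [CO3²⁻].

[CO3²⁻] = 0.0354 mmol/kg

α₂ = 1 / (1 + [H⁺]/K2 + [H⁺]²/(K1K2)) = 1 / (1 + 10^+1.85 + 10^+0.77)
   = 1 / (1 + 70.795 + 5.8884) = 1/77.683 = 0.01287
[CO3²⁻] = α₂ × DIC = 0.01287 × 2.75 = 0.0354 mmol/kg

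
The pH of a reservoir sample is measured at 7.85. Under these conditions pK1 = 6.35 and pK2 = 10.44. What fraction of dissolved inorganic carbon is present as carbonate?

α₂ = 0.00249

α₂ = 1 / (1 + [H⁺]/K2 + [H⁺]²/(K1K2)) = 1 / (1 + 10^+2.59 + 10^+1.09)
   = 1 / (1 + 389.05 + 12.303) = 1/402.35 = 0.002485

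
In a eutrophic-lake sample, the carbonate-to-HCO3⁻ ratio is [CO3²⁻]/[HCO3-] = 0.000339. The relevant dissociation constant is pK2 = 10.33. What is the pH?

From K2 = [H⁺][CO3²⁻]/[HCO3-]:  pH = pK2 + log₁₀([CO3²⁻]/[HCO3-])
log₁₀(0.000339) = -3.470
pH = 10.33 + (-3.470) = 6.86

pH = 6.86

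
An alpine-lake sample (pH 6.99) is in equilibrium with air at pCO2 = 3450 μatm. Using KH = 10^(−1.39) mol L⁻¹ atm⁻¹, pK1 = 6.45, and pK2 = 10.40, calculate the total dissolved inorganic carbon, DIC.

DIC = 0.628 mmol/L

[CO2*] = KH · pCO2 = 10^(−1.39) × 3450×10^-6 = 1.405×10^-4 mol/L
α₀ = 1/(1 + K1/[H⁺] + K1K2/[H⁺]²) = 1/(1 + 10^+0.54 + 10^-2.87) = 0.2238
DIC = [CO2*]/α₀ = 1.405×10^-4 / 0.2238 = 0.628 mmol/L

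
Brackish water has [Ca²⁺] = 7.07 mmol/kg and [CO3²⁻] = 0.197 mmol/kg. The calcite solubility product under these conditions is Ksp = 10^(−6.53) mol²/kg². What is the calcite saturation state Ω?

Ksp = 10^(−6.53) = 2.951×10^-7
Ω = [Ca²⁺][CO3²⁻]/Ksp = (7.07×10^-3)(0.197×10^-3) / 2.951×10^-7 = 4.72

Ω = 4.72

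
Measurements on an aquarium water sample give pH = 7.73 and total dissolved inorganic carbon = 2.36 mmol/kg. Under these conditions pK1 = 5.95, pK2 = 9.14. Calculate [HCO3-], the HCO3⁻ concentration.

[HCO3⁻] = 2.24 mmol/kg

α₁ = 1 / (1 + [H⁺]/K1 + K2/[H⁺]) = 1 / (1 + 10^-1.78 + 10^-1.41)
   = 1 / (1 + 0.016596 + 0.038905) = 1/1.0555 = 0.9474
[HCO3⁻] = α₁ × DIC = 0.9474 × 2.36 = 2.24 mmol/kg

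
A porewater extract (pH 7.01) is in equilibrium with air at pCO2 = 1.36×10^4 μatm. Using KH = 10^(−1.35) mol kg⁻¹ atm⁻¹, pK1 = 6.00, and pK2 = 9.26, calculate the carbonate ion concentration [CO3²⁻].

[CO2*] = KH · pCO2 = 10^(−1.35) × 1.36×10^4×10^-6 = 6.075×10^-4 mol/kg
α₀ = 1/(1 + K1/[H⁺] + K1K2/[H⁺]²) = 1/(1 + 10^+1.01 + 10^-1.24) = 0.08857
DIC = [CO2*]/α₀ = 6.075×10^-4 / 0.08857 = 6.859 mmol/kg
[CO3²⁻] = α₂·DIC; α₂ = 0.005097, so [CO3²⁻] = 0.005097 × 6.859 = 0.0350 mmol/kg

[CO3²⁻] = 0.0350 mmol/kg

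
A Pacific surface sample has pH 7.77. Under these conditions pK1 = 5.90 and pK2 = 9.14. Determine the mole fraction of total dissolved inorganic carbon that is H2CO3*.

α₀ = 0.0128

α₀ = 1 / (1 + K1/[H⁺] + K1K2/[H⁺]²) = 1 / (1 + 10^+1.87 + 10^+0.50)
   = 1 / (1 + 74.131 + 3.1623) = 1/78.293 = 0.01277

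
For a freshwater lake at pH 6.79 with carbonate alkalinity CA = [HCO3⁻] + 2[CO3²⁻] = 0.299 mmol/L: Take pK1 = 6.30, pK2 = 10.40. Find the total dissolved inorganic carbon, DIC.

DIC = 0.396 mmol/L

CA = [HCO3⁻] + 2[CO3²⁻] = (α₁ + 2α₂)·DIC
At pH 6.79: [H⁺]/K1 = 10^-0.49 = 0.32359, K2/[H⁺] = 10^-3.61 = 0.00024547
α₁ = 1/(1 + 0.32359 + 0.00024547) = 1/1.3238 = 0.7554; α₂ = α₁·K2/[H⁺] = 0.0001854
α₁ + 2α₂ = 0.7557
DIC = CA / (α₁ + 2α₂) = 0.299 / 0.7557 = 0.396 mmol/L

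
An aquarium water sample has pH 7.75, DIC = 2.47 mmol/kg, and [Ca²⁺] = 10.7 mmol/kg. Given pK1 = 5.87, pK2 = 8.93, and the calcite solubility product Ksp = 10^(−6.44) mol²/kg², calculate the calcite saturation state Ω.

Ω = 4.46

α₂ = 1 / (1 + [H⁺]/K2 + [H⁺]²/(K1K2)) = 1 / (1 + 10^+1.18 + 10^-0.70)
   = 1 / (1 + 15.136 + 0.19953) = 1/16.335 = 0.06122
[CO3²⁻] = α₂ × DIC = 0.06122 × 2.47 = 0.1512 mmol/kg
Ksp = 10^(−6.44) = 3.631×10^-7
Ω = [Ca²⁺][CO3²⁻]/Ksp = (10.7×10^-3)(1.512×10^-4) / 3.631×10^-7 = 4.46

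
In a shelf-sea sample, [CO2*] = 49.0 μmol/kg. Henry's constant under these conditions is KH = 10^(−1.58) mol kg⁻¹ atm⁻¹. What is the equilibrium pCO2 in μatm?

KH = 10^(−1.58) = 2.630×10^-2 mol kg⁻¹ atm⁻¹
pCO2 = [CO2*]/KH = 49.0×10^-6 / 2.630×10^-2 = 1.86×10^-3 atm = 1860 μatm

pCO2 = 1860 μatm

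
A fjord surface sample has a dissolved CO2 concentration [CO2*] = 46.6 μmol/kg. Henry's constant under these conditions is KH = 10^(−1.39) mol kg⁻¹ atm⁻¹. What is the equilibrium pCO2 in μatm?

KH = 10^(−1.39) = 4.074×10^-2 mol kg⁻¹ atm⁻¹
pCO2 = [CO2*]/KH = 46.6×10^-6 / 4.074×10^-2 = 1.14×10^-3 atm = 1140 μatm

pCO2 = 1140 μatm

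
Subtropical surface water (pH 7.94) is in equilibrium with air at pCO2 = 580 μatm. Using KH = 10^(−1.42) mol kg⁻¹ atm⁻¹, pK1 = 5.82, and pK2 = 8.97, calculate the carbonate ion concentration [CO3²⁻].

[CO3²⁻] = 0.271 mmol/kg

[CO2*] = KH · pCO2 = 10^(−1.42) × 580×10^-6 = 2.205×10^-5 mol/kg
α₀ = 1/(1 + K1/[H⁺] + K1K2/[H⁺]²) = 1/(1 + 10^+2.12 + 10^+1.09) = 0.006890
DIC = [CO2*]/α₀ = 2.205×10^-5 / 0.006890 = 3.200 mmol/kg
[CO3²⁻] = α₂·DIC; α₂ = 0.08477, so [CO3²⁻] = 0.08477 × 3.200 = 0.271 mmol/kg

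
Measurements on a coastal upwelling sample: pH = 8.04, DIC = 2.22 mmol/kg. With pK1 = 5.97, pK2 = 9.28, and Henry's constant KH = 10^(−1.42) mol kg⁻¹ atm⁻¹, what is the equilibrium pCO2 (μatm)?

α₀ = 1 / (1 + K1/[H⁺] + K1K2/[H⁺]²) = 1 / (1 + 10^+2.07 + 10^+0.83)
   = 1 / (1 + 117.49 + 6.7608) = 1/125.25 = 0.007984
[CO2*] = α₀ × DIC = 0.007984 × 2.22 = 0.01772 mmol/kg = 17.72 μmol/kg
pCO2 = [CO2*]/KH = 1.772×10^-5 / 3.802×10^-2 = 466 μatm

pCO2 = 466 μatm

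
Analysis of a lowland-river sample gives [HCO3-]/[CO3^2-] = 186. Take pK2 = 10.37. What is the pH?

From K2 = [H⁺][CO3^2-]/[HCO3-]:  pH = pK2 − log₁₀([HCO3-]/[CO3^2-])
log₁₀(186) = +2.270
pH = 10.37 − (+2.270) = 8.10

pH = 8.10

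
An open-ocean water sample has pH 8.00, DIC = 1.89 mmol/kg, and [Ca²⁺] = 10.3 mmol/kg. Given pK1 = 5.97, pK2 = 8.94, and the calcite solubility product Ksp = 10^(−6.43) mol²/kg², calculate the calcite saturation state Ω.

Ω = 5.35

α₂ = 1 / (1 + [H⁺]/K2 + [H⁺]²/(K1K2)) = 1 / (1 + 10^+0.94 + 10^-1.09)
   = 1 / (1 + 8.7096 + 0.081283) = 1/9.7909 = 0.1021
[CO3²⁻] = α₂ × DIC = 0.1021 × 1.89 = 0.1930 mmol/kg
Ksp = 10^(−6.43) = 3.715×10^-7
Ω = [Ca²⁺][CO3²⁻]/Ksp = (10.3×10^-3)(1.930×10^-4) / 3.715×10^-7 = 5.35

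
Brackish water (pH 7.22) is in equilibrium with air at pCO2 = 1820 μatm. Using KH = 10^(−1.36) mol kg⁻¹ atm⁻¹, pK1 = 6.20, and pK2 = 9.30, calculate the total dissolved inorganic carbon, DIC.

DIC = 0.918 mmol/kg

[CO2*] = KH · pCO2 = 10^(−1.36) × 1820×10^-6 = 7.945×10^-5 mol/kg
α₀ = 1/(1 + K1/[H⁺] + K1K2/[H⁺]²) = 1/(1 + 10^+1.02 + 10^-1.06) = 0.08652
DIC = [CO2*]/α₀ = 7.945×10^-5 / 0.08652 = 0.918 mmol/kg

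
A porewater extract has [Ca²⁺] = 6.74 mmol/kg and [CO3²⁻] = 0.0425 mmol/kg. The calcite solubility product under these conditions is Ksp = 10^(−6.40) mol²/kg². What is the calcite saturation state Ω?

Ksp = 10^(−6.40) = 3.981×10^-7
Ω = [Ca²⁺][CO3²⁻]/Ksp = (6.74×10^-3)(0.0425×10^-3) / 3.981×10^-7 = 0.720

Ω = 0.720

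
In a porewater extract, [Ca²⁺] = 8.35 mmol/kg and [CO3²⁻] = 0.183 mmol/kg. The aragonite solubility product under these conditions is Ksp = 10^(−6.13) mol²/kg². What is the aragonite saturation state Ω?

Ω = 2.06

Ksp = 10^(−6.13) = 7.413×10^-7
Ω = [Ca²⁺][CO3²⁻]/Ksp = (8.35×10^-3)(0.183×10^-3) / 7.413×10^-7 = 2.06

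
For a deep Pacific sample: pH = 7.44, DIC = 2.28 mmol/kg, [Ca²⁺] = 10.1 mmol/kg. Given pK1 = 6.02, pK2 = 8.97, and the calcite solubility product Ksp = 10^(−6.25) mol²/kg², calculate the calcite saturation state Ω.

α₂ = 1 / (1 + [H⁺]/K2 + [H⁺]²/(K1K2)) = 1 / (1 + 10^+1.53 + 10^+0.11)
   = 1 / (1 + 33.884 + 1.2882) = 1/36.173 = 0.02765
[CO3²⁻] = α₂ × DIC = 0.02765 × 2.28 = 0.06303 mmol/kg
Ksp = 10^(−6.25) = 5.623×10^-7
Ω = [Ca²⁺][CO3²⁻]/Ksp = (10.1×10^-3)(6.303×10^-5) / 5.623×10^-7 = 1.13

Ω = 1.13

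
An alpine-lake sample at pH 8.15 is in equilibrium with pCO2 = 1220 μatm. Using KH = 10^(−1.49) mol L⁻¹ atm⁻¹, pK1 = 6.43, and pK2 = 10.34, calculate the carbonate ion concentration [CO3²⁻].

[CO3²⁻] = 13.4 μmol/L

[CO2*] = KH · pCO2 = 10^(−1.49) × 1220×10^-6 = 3.948×10^-5 mol/L
α₀ = 1/(1 + K1/[H⁺] + K1K2/[H⁺]²) = 1/(1 + 10^+1.72 + 10^-0.47) = 0.01858
DIC = [CO2*]/α₀ = 3.948×10^-5 / 0.01858 = 2.125 mmol/L
[CO3²⁻] = α₂·DIC; α₂ = 0.006296, so [CO3²⁻] = 0.006296 × 2.125 = 0.0134 mmol/L = 13.4 μmol/L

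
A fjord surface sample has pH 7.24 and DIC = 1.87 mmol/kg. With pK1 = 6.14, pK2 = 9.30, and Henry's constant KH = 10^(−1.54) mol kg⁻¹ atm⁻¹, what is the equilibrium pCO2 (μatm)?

α₀ = 1 / (1 + K1/[H⁺] + K1K2/[H⁺]²) = 1 / (1 + 10^+1.10 + 10^-0.96)
   = 1 / (1 + 12.589 + 0.10965) = 1/13.699 = 0.07300
[CO2*] = α₀ × DIC = 0.07300 × 1.87 = 0.1365 mmol/kg
pCO2 = [CO2*]/KH = 1.365×10^-4 / 2.884×10^-2 = 4730 μatm

pCO2 = 4730 μatm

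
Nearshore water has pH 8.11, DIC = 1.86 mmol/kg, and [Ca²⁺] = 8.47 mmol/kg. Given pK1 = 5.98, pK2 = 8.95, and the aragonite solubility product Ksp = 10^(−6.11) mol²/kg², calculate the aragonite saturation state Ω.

Ω = 2.55

α₂ = 1 / (1 + [H⁺]/K2 + [H⁺]²/(K1K2)) = 1 / (1 + 10^+0.84 + 10^-1.29)
   = 1 / (1 + 6.9183 + 0.051286) = 1/7.9696 = 0.1255
[CO3²⁻] = α₂ × DIC = 0.1255 × 1.86 = 0.2334 mmol/kg
Ksp = 10^(−6.11) = 7.762×10^-7
Ω = [Ca²⁺][CO3²⁻]/Ksp = (8.47×10^-3)(2.334×10^-4) / 7.762×10^-7 = 2.55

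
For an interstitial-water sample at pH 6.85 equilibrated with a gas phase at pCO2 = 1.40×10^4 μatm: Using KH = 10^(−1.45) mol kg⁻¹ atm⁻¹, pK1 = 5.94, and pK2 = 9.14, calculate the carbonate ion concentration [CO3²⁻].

[CO2*] = KH · pCO2 = 10^(−1.45) × 1.40×10^4×10^-6 = 4.967×10^-4 mol/kg
α₀ = 1/(1 + K1/[H⁺] + K1K2/[H⁺]²) = 1/(1 + 10^+0.91 + 10^-1.38) = 0.1091
DIC = [CO2*]/α₀ = 4.967×10^-4 / 0.1091 = 4.555 mmol/kg
[CO3²⁻] = α₂·DIC; α₂ = 0.004546, so [CO3²⁻] = 0.004546 × 4.555 = 0.0207 mmol/kg

[CO3²⁻] = 0.0207 mmol/kg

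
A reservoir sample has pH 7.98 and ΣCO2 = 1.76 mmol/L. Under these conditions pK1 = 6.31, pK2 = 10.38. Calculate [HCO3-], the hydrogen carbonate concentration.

α₁ = 1 / (1 + [H⁺]/K1 + K2/[H⁺]) = 1 / (1 + 10^-1.67 + 10^-2.40)
   = 1 / (1 + 0.021380 + 0.0039811) = 1/1.0254 = 0.9753
[HCO3⁻] = α₁ × DIC = 0.9753 × 1.76 = 1.72 mmol/L

[HCO3⁻] = 1.72 mmol/L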